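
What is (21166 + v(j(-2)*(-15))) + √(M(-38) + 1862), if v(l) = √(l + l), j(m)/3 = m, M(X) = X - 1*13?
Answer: 21166 + √1811 + 6*√5 ≈ 21222.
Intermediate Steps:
M(X) = -13 + X (M(X) = X - 13 = -13 + X)
j(m) = 3*m
v(l) = √2*√l (v(l) = √(2*l) = √2*√l)
(21166 + v(j(-2)*(-15))) + √(M(-38) + 1862) = (21166 + √2*√((3*(-2))*(-15))) + √((-13 - 38) + 1862) = (21166 + √2*√(-6*(-15))) + √(-51 + 1862) = (21166 + √2*√90) + √1811 = (21166 + √2*(3*√10)) + √1811 = (21166 + 6*√5) + √1811 = 21166 + √1811 + 6*√5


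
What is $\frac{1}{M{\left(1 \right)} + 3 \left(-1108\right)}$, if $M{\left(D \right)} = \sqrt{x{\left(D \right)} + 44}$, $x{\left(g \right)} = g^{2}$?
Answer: $- \frac{1108}{3682977} - \frac{\sqrt{5}}{3682977} \approx -0.00030145$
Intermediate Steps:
$M{\left(D \right)} = \sqrt{44 + D^{2}}$ ($M{\left(D \right)} = \sqrt{D^{2} + 44} = \sqrt{44 + D^{2}}$)
$\frac{1}{M{\left(1 \right)} + 3 \left(-1108\right)} = \frac{1}{\sqrt{44 + 1^{2}} + 3 \left(-1108\right)} = \frac{1}{\sqrt{44 + 1} - 3324} = \frac{1}{\sqrt{45} - 3324} = \frac{1}{3 \sqrt{5} - 3324} = \frac{1}{-3324 + 3 \sqrt{5}}$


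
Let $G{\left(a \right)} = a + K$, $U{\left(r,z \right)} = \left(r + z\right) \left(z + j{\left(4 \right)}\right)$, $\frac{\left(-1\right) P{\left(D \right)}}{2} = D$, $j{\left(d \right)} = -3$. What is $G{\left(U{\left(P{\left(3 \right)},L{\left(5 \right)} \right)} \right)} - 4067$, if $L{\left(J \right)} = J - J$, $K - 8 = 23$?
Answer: $-4018$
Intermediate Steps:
$K = 31$ ($K = 8 + 23 = 31$)
$P{\left(D \right)} = - 2 D$
$L{\left(J \right)} = 0$
$U{\left(r,z \right)} = \left(-3 + z\right) \left(r + z\right)$ ($U{\left(r,z \right)} = \left(r + z\right) \left(z - 3\right) = \left(r + z\right) \left(-3 + z\right) = \left(-3 + z\right) \left(r + z\right)$)
$G{\left(a \right)} = 31 + a$ ($G{\left(a \right)} = a + 31 = 31 + a$)
$G{\left(U{\left(P{\left(3 \right)},L{\left(5 \right)} \right)} \right)} - 4067 = \left(31 + \left(0^{2} - 3 \left(\left(-2\right) 3\right) - 0 + \left(-2\right) 3 \cdot 0\right)\right) - 4067 = \left(31 + \left(0 - -18 + 0 - 0\right)\right) - 4067 = \left(31 + \left(0 + 18 + 0 + 0\right)\right) - 4067 = \left(31 + 18\right) - 4067 = 49 - 4067 = -4018$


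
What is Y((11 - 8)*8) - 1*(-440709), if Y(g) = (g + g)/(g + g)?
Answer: 440710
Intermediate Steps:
Y(g) = 1 (Y(g) = (2*g)/((2*g)) = (2*g)*(1/(2*g)) = 1)
Y((11 - 8)*8) - 1*(-440709) = 1 - 1*(-440709) = 1 + 440709 = 440710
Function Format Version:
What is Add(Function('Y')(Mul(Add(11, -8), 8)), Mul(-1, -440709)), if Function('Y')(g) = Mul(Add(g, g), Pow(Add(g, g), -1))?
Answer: 440710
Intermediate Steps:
Function('Y')(g) = 1 (Function('Y')(g) = Mul(Mul(2, g), Pow(Mul(2, g), -1)) = Mul(Mul(2, g), Mul(Rational(1, 2), Pow(g, -1))) = 1)
Add(Function('Y')(Mul(Add(11, -8), 8)), Mul(-1, -440709)) = Add(1, Mul(-1, -440709)) = Add(1, 440709) = 440710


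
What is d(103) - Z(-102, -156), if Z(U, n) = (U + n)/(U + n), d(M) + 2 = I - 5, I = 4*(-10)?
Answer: -48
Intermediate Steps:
I = -40
d(M) = -47 (d(M) = -2 + (-40 - 5) = -2 - 45 = -47)
Z(U, n) = 1
d(103) - Z(-102, -156) = -47 - 1*1 = -47 - 1 = -48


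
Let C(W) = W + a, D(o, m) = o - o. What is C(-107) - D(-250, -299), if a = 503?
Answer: 396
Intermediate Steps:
D(o, m) = 0
C(W) = 503 + W (C(W) = W + 503 = 503 + W)
C(-107) - D(-250, -299) = (503 - 107) - 1*0 = 396 + 0 = 396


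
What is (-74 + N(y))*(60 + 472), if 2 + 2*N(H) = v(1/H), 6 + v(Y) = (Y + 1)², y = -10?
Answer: -2064027/50 ≈ -41281.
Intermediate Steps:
v(Y) = -6 + (1 + Y)² (v(Y) = -6 + (Y + 1)² = -6 + (1 + Y)²)
N(H) = -4 + (1 + 1/H)²/2 (N(H) = -1 + (-6 + (1 + 1/H)²)/2 = -1 + (-3 + (1 + 1/H)²/2) = -4 + (1 + 1/H)²/2)
(-74 + N(y))*(60 + 472) = (-74 + (-4 + (½)*(1 - 10)²/(-10)²))*(60 + 472) = (-74 + (-4 + (½)*(1/100)*(-9)²))*532 = (-74 + (-4 + (½)*(1/100)*81))*532 = (-74 + (-4 + 81/200))*532 = (-74 - 719/200)*532 = -15519/200*532 = -2064027/50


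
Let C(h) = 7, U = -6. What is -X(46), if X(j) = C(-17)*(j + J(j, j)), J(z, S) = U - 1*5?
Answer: -245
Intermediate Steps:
J(z, S) = -11 (J(z, S) = -6 - 1*5 = -6 - 5 = -11)
X(j) = -77 + 7*j (X(j) = 7*(j - 11) = 7*(-11 + j) = -77 + 7*j)
-X(46) = -(-77 + 7*46) = -(-77 + 322) = -1*245 = -245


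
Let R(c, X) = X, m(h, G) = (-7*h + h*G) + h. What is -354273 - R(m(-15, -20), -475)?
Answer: -353798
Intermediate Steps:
m(h, G) = -6*h + G*h (m(h, G) = (-7*h + G*h) + h = -6*h + G*h)
-354273 - R(m(-15, -20), -475) = -354273 - 1*(-475) = -354273 + 475 = -353798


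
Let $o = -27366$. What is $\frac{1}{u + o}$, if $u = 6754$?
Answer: $- \frac{1}{20612} \approx -4.8515 \cdot 10^{-5}$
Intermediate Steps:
$\frac{1}{u + o} = \frac{1}{6754 - 27366} = \frac{1}{-20612} = - \frac{1}{20612}$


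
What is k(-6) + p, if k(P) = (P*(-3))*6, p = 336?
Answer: 444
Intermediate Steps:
k(P) = -18*P (k(P) = -3*P*6 = -18*P)
k(-6) + p = -18*(-6) + 336 = 108 + 336 = 444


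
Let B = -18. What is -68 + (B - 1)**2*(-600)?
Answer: -216668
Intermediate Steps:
-68 + (B - 1)**2*(-600) = -68 + (-18 - 1)**2*(-600) = -68 + (-19)**2*(-600) = -68 + 361*(-600) = -68 - 216600 = -216668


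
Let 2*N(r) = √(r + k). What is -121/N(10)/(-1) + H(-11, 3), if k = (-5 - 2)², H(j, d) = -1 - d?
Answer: -4 + 242*√59/59 ≈ 27.506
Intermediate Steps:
k = 49 (k = (-7)² = 49)
N(r) = √(49 + r)/2 (N(r) = √(r + 49)/2 = √(49 + r)/2)
-121/N(10)/(-1) + H(-11, 3) = -121*2/√(49 + 10)/(-1) + (-1 - 1*3) = -121*2*√59/59*(-1) + (-1 - 3) = -242*√59/59*(-1) - 4 = 242*√59/59 - 4 = -4 + 242*√59/59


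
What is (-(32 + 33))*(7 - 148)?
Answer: 9165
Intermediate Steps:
(-(32 + 33))*(7 - 148) = -1*65*(-141) = -65*(-141) = 9165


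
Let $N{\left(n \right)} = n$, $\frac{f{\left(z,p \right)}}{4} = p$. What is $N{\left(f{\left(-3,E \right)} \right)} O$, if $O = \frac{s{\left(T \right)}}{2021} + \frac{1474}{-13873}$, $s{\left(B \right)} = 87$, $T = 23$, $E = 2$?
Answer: $- \frac{14176024}{28037333} \approx -0.50561$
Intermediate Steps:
$f{\left(z,p \right)} = 4 p$
$O = - \frac{1772003}{28037333}$ ($O = \frac{87}{2021} + \frac{1474}{-13873} = 87 \cdot \frac{1}{2021} + 1474 \left(- \frac{1}{13873}\right) = \frac{87}{2021} - \frac{1474}{13873} = - \frac{1772003}{28037333} \approx -0.063202$)
$N{\left(f{\left(-3,E \right)} \right)} O = 4 \cdot 2 \left(- \frac{1772003}{28037333}\right) = 8 \left(- \frac{1772003}{28037333}\right) = - \frac{14176024}{28037333}$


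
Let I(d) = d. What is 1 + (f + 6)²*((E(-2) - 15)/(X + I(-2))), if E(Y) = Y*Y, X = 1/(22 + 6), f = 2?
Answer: 1797/5 ≈ 359.40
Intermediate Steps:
X = 1/28 ≈ 0.035714
E(Y) = Y²
1 + (f + 6)²*((E(-2) - 15)/(X + I(-2))) = 1 + (2 + 6)²*(((-2)² - 15)/(1/28 - 2)) = 1 + 8²*((4 - 15)/(-55/28)) = 1 + 64*(-11*(-28/55)) = 1 + 64*(28/5) = 1 + 1792/5 = 1797/5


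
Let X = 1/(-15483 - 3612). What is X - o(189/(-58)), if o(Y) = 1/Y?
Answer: 369107/1202985 ≈ 0.30683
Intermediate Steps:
X = -1/19095 (X = 1/(-19095) = -1/19095 ≈ -5.2370e-5)
X - o(189/(-58)) = -1/19095 - 1/(189/(-58)) = -1/19095 - 1/(189*(-1/58)) = -1/19095 - 1/(-189/58) = -1/19095 - 1*(-58/189) = -1/19095 + 58/189 = 369107/1202985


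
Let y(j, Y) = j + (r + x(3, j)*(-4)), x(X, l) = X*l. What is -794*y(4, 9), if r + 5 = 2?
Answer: 37318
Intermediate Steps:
r = -3 (r = -5 + 2 = -3)
y(j, Y) = -3 - 11*j (y(j, Y) = j + (-3 + (3*j)*(-4)) = j + (-3 - 12*j) = -3 - 11*j)
-794*y(4, 9) = -794*(-3 - 11*4) = -794*(-3 - 44) = -794*(-47) = 37318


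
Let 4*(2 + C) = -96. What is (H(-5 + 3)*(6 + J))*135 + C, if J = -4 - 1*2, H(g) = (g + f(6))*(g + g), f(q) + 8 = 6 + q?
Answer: -26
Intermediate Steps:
C = -26 (C = -2 + (¼)*(-96) = -2 - 24 = -26)
f(q) = -2 + q (f(q) = -8 + (6 + q) = -2 + q)
H(g) = 2*g*(4 + g) (H(g) = (g + (-2 + 6))*(g + g) = (g + 4)*(2*g) = (4 + g)*(2*g) = 2*g*(4 + g))
J = -6 (J = -4 - 2 = -6)
(H(-5 + 3)*(6 + J))*135 + C = ((2*(-5 + 3)*(4 + (-5 + 3)))*(6 - 6))*135 - 26 = ((2*(-2)*(4 - 2))*0)*135 - 26 = ((2*(-2)*2)*0)*135 - 26 = -8*0*135 - 26 = 0*135 - 26 = 0 - 26 = -26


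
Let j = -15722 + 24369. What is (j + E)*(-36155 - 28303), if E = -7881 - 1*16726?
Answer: 1028749680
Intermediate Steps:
E = -24607 (E = -7881 - 16726 = -24607)
j = 8647
(j + E)*(-36155 - 28303) = (8647 - 24607)*(-36155 - 28303) = -15960*(-64458) = 1028749680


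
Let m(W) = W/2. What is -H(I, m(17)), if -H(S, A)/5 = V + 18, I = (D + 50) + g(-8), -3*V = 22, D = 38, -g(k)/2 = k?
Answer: 160/3 ≈ 53.333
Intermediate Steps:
g(k) = -2*k
V = -22/3 (V = -1/3*22 = -22/3 ≈ -7.3333)
m(W) = W/2 (m(W) = W*(1/2) = W/2)
I = 104 (I = (38 + 50) - 2*(-8) = 88 + 16 = 104)
H(S, A) = -160/3 (H(S, A) = -5*(-22/3 + 18) = -5*32/3 = -160/3)
-H(I, m(17)) = -1*(-160/3) = 160/3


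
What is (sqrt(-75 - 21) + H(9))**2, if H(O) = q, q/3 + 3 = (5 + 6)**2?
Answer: 125220 + 2832*I*sqrt(6) ≈ 1.2522e+5 + 6937.0*I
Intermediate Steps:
q = 354 (q = -9 + 3*(5 + 6)**2 = -9 + 3*11**2 = -9 + 3*121 = -9 + 363 = 354)
H(O) = 354
(sqrt(-75 - 21) + H(9))**2 = (sqrt(-75 - 21) + 354)**2 = (sqrt(-96) + 354)**2 = (4*I*sqrt(6) + 354)**2 = (354 + 4*I*sqrt(6))**2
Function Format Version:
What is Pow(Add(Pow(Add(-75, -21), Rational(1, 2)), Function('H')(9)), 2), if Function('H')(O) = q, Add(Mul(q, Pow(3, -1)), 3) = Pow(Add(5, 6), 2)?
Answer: Add(125220, Mul(2832, I, Pow(6, Rational(1, 2)))) ≈ Add(1.2522e+5, Mul(6937.0, I))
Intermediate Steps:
q = 354 (q = Add(-9, Mul(3, Pow(Add(5, 6), 2))) = Add(-9, Mul(3, Pow(11, 2))) = Add(-9, Mul(3, 121)) = Add(-9, 363) = 354)
Function('H')(O) = 354
Pow(Add(Pow(Add(-75, -21), Rational(1, 2)), Function('H')(9)), 2) = Pow(Add(Pow(Add(-75, -21), Rational(1, 2)), 354), 2) = Pow(Add(Pow(-96, Rational(1, 2)), 354), 2) = Pow(Add(Mul(4, I, Pow(6, Rational(1, 2))), 354), 2) = Pow(Add(354, Mul(4, I, Pow(6, Rational(1, 2)))), 2)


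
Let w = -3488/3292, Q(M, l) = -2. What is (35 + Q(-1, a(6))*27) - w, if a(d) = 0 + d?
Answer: -14765/823 ≈ -17.940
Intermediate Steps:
a(d) = d
w = -872/823 (w = -3488*1/3292 = -872/823 ≈ -1.0595)
(35 + Q(-1, a(6))*27) - w = (35 - 2*27) - 1*(-872/823) = (35 - 54) + 872/823 = -19 + 872/823 = -14765/823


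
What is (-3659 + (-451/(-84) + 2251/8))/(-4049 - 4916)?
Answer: 566539/1506120 ≈ 0.37616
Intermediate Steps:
(-3659 + (-451/(-84) + 2251/8))/(-4049 - 4916) = (-3659 + (-451*(-1/84) + 2251*(⅛)))/(-8965) = (-3659 + (451/84 + 2251/8))*(-1/8965) = (-3659 + 48173/168)*(-1/8965) = -566539/168*(-1/8965) = 566539/1506120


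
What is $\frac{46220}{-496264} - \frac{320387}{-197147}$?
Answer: $\frac{37471099957}{24459239702} \approx 1.532$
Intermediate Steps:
$\frac{46220}{-496264} - \frac{320387}{-197147} = 46220 \left(- \frac{1}{496264}\right) - - \frac{320387}{197147} = - \frac{11555}{124066} + \frac{320387}{197147} = \frac{37471099957}{24459239702}$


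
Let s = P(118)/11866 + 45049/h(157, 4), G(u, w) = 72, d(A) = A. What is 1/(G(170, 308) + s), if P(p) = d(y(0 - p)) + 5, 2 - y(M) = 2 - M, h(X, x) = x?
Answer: 23732/268984195 ≈ 8.8228e-5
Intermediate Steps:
y(M) = M (y(M) = 2 - (2 - M) = 2 + (-2 + M) = M)
P(p) = 5 - p (P(p) = (0 - p) + 5 = -p + 5 = 5 - p)
s = 267275491/23732 (s = (5 - 1*118)/11866 + 45049/4 = (5 - 118)*(1/11866) + 45049*(¼) = -113*1/11866 + 45049/4 = -113/11866 + 45049/4 = 267275491/23732 ≈ 11262.)
1/(G(170, 308) + s) = 1/(72 + 267275491/23732) = 1/(268984195/23732) = 23732/268984195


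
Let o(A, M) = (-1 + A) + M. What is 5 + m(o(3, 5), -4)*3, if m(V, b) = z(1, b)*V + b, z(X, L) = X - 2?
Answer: -28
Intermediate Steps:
o(A, M) = -1 + A + M
z(X, L) = -2 + X
m(V, b) = b - V (m(V, b) = (-2 + 1)*V + b = -V + b = b - V)
5 + m(o(3, 5), -4)*3 = 5 + (-4 - (-1 + 3 + 5))*3 = 5 + (-4 - 1*7)*3 = 5 + (-4 - 7)*3 = 5 - 11*3 = 5 - 33 = -28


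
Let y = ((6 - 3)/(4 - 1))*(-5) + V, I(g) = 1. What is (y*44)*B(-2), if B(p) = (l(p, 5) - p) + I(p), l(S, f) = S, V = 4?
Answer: -44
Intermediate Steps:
y = -1 (y = ((6 - 3)/(4 - 1))*(-5) + 4 = (3/3)*(-5) + 4 = (3*(⅓))*(-5) + 4 = 1*(-5) + 4 = -5 + 4 = -1)
B(p) = 1 (B(p) = (p - p) + 1 = 0 + 1 = 1)
(y*44)*B(-2) = -1*44*1 = -44*1 = -44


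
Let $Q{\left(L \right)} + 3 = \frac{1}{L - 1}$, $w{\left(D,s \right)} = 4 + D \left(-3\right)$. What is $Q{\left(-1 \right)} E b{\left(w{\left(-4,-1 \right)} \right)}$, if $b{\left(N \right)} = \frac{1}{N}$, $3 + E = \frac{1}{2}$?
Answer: $\frac{35}{64} \approx 0.54688$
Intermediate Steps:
$w{\left(D,s \right)} = 4 - 3 D$
$E = - \frac{5}{2}$ ($E = -3 + \frac{1}{2} = - \frac{5}{2} \approx -2.5$)
$Q{\left(L \right)} = -3 + \frac{1}{-1 + L}$ ($Q{\left(L \right)} = -3 + \frac{1}{L - 1} = -3 + \frac{1}{-1 + L}$)
$Q{\left(-1 \right)} E b{\left(w{\left(-4,-1 \right)} \right)} = \frac{\frac{4 - -3}{-1 - 1} \left(- \frac{5}{2}\right)}{4 - -12} = \frac{\frac{4 + 3}{-2} \left(- \frac{5}{2}\right)}{4 + 12} = \frac{\left(- \frac{1}{2}\right) 7 \left(- \frac{5}{2}\right)}{16} = \left(- \frac{7}{2}\right) \left(- \frac{5}{2}\right) \frac{1}{16} = \frac{35}{4} \cdot \frac{1}{16} = \frac{35}{64}$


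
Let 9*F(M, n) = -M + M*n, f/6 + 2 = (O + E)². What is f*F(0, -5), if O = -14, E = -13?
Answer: 0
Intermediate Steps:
f = 4362 (f = -12 + 6*(-14 - 13)² = -12 + 6*(-27)² = -12 + 6*729 = -12 + 4374 = 4362)
F(M, n) = -M/9 + M*n/9 (F(M, n) = (-M + M*n)/9 = -M/9 + M*n/9)
f*F(0, -5) = 4362*((⅑)*0*(-1 - 5)) = 4362*((⅑)*0*(-6)) = 4362*0 = 0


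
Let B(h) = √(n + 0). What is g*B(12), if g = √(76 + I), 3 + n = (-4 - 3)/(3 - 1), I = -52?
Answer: 2*I*√39 ≈ 12.49*I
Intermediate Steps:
n = -13/2 (n = -3 + (-4 - 3)/(3 - 1) = -3 - 7/2 = -13/2 ≈ -6.5000)
B(h) = I*√26/2 (B(h) = √(-13/2 + 0) = √(-13/2) = I*√26/2)
g = 2*√6 (g = √(76 - 52) = √24 = 2*√6 ≈ 4.8990)
g*B(12) = (2*√6)*(I*√26/2) = 2*I*√39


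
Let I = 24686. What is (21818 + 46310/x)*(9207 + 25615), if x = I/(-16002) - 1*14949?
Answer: 22716855880476203/29904823 ≈ 7.5964e+8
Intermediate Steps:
x = -119619292/8001 (x = 24686/(-16002) - 1*14949 = 24686*(-1/16002) - 14949 = -12343/8001 - 14949 = -119619292/8001 ≈ -14951.)
(21818 + 46310/x)*(9207 + 25615) = (21818 + 46310/(-119619292/8001))*(9207 + 25615) = (21818 + 46310*(-8001/119619292))*34822 = (21818 - 185263155/59809646)*34822 = (1304741593273/59809646)*34822 = 22716855880476203/29904823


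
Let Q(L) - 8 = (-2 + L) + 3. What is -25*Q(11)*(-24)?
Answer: 12000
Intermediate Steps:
Q(L) = 9 + L (Q(L) = 8 + ((-2 + L) + 3) = 8 + (1 + L) = 9 + L)
-25*Q(11)*(-24) = -25*(9 + 11)*(-24) = -25*20*(-24) = -500*(-24) = 12000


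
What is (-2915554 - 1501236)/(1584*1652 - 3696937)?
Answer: 4416790/1080169 ≈ 4.0890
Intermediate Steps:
(-2915554 - 1501236)/(1584*1652 - 3696937) = -4416790/(2616768 - 3696937) = -4416790/(-1080169) = -4416790*(-1/1080169) = 4416790/1080169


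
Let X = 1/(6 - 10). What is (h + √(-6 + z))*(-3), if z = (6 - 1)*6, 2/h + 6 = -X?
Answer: 24/23 - 6*√6 ≈ -13.653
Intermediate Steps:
X = -¼ (X = 1/(-4) = -¼ ≈ -0.25000)
h = -8/23 (h = 2/(-6 - 1*(-¼)) = 2/(-6 + ¼) = 2/(-23/4) = 2*(-4/23) = -8/23 ≈ -0.34783)
z = 30 (z = 5*6 = 30)
(h + √(-6 + z))*(-3) = (-8/23 + √(-6 + 30))*(-3) = (-8/23 + √24)*(-3) = (-8/23 + 2*√6)*(-3) = 24/23 - 6*√6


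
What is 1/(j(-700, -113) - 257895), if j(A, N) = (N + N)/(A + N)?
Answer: -813/209668409 ≈ -3.8776e-6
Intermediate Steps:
j(A, N) = 2*N/(A + N) (j(A, N) = (2*N)/(A + N) = 2*N/(A + N))
1/(j(-700, -113) - 257895) = 1/(2*(-113)/(-700 - 113) - 257895) = 1/(2*(-113)/(-813) - 257895) = 1/(2*(-113)*(-1/813) - 257895) = 1/(226/813 - 257895) = 1/(-209668409/813) = -813/209668409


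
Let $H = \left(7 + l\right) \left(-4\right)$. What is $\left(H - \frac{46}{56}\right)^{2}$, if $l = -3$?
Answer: $\frac{221841}{784} \approx 282.96$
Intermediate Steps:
$H = -16$ ($H = \left(7 - 3\right) \left(-4\right) = 4 \left(-4\right) = -16$)
$\left(H - \frac{46}{56}\right)^{2} = \left(-16 - \frac{46}{56}\right)^{2} = \left(-16 - \frac{23}{28}\right)^{2} = \left(- \frac{471}{28}\right)^{2} = \frac{221841}{784}$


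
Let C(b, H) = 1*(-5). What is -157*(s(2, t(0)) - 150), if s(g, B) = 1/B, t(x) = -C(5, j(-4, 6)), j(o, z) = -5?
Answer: 117593/5 ≈ 23519.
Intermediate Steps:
C(b, H) = -5
t(x) = 5 (t(x) = -1*(-5) = 5)
-157*(s(2, t(0)) - 150) = -157*(1/5 - 150) = -157*(⅕ - 150) = -157*(-749/5) = 117593/5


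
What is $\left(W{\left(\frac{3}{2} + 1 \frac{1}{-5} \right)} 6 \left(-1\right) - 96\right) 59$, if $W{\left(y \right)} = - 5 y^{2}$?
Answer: $- \frac{26727}{10} \approx -2672.7$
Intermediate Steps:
$\left(W{\left(\frac{3}{2} + 1 \frac{1}{-5} \right)} 6 \left(-1\right) - 96\right) 59 = \left(- 5 \left(\frac{3}{2} + 1 \frac{1}{-5}\right)^{2} \cdot 6 \left(-1\right) - 96\right) 59 = \left(- 5 \left(3 \cdot \frac{1}{2} + 1 \left(- \frac{1}{5}\right)\right)^{2} \cdot 6 \left(-1\right) - 96\right) 59 = \left(- 5 \left(\frac{3}{2} - \frac{1}{5}\right)^{2} \cdot 6 \left(-1\right) - 96\right) 59 = \left(- 5 \left(\frac{13}{10}\right)^{2} \cdot 6 \left(-1\right) - 96\right) 59 = \left(\left(-5\right) \frac{169}{100} \cdot 6 \left(-1\right) - 96\right) 59 = \left(\left(- \frac{169}{20}\right) 6 \left(-1\right) - 96\right) 59 = \left(\left(- \frac{507}{10}\right) \left(-1\right) - 96\right) 59 = \left(\frac{507}{10} - 96\right) 59 = \left(- \frac{453}{10}\right) 59 = - \frac{26727}{10}$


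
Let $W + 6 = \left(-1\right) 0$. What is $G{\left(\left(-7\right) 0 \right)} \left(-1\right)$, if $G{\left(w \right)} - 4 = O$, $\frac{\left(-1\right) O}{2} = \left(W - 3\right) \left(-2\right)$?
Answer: $32$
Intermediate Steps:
$W = -6$ ($W = -6 - 0 = -6 + 0 = -6$)
$O = -36$ ($O = - 2 \left(-6 - 3\right) \left(-2\right) = - 2 \left(\left(-9\right) \left(-2\right)\right) = \left(-2\right) 18 = -36$)
$G{\left(w \right)} = -32$ ($G{\left(w \right)} = 4 - 36 = -32$)
$G{\left(\left(-7\right) 0 \right)} \left(-1\right) = \left(-32\right) \left(-1\right) = 32$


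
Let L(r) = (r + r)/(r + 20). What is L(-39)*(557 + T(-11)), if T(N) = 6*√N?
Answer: 43446/19 + 468*I*√11/19 ≈ 2286.6 + 81.694*I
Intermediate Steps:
L(r) = 2*r/(20 + r) (L(r) = (2*r)/(20 + r) = 2*r/(20 + r))
L(-39)*(557 + T(-11)) = (2*(-39)/(20 - 39))*(557 + 6*√(-11)) = (2*(-39)/(-19))*(557 + 6*(I*√11)) = (2*(-39)*(-1/19))*(557 + 6*I*√11) = 78*(557 + 6*I*√11)/19 = 43446/19 + 468*I*√11/19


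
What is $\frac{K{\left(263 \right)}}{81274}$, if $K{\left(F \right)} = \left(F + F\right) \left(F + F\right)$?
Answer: $\frac{138338}{40637} \approx 3.4042$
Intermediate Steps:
$K{\left(F \right)} = 4 F^{2}$ ($K{\left(F \right)} = 2 F 2 F = 4 F^{2}$)
$\frac{K{\left(263 \right)}}{81274} = \frac{4 \cdot 263^{2}}{81274} = 4 \cdot 69169 \cdot \frac{1}{81274} = 276676 \cdot \frac{1}{81274} = \frac{138338}{40637}$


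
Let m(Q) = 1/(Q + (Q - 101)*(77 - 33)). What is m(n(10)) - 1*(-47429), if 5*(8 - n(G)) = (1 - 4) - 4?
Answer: 190712008/4021 ≈ 47429.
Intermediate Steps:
n(G) = 47/5 (n(G) = 8 - ((1 - 4) - 4)/5 = 8 - (-3 - 4)/5 = 8 - ⅕*(-7) = 8 + 7/5 = 47/5)
m(Q) = 1/(-4444 + 45*Q) (m(Q) = 1/(Q + (-101 + Q)*44) = 1/(Q + (-4444 + 44*Q)) = 1/(-4444 + 45*Q))
m(n(10)) - 1*(-47429) = 1/(-4444 + 45*(47/5)) - 1*(-47429) = 1/(-4444 + 423) + 47429 = 1/(-4021) + 47429 = -1/4021 + 47429 = 190712008/4021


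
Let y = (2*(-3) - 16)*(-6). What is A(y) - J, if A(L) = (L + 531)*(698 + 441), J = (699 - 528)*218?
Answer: 717879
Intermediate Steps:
y = 132 (y = (-6 - 16)*(-6) = -22*(-6) = 132)
J = 37278 (J = 171*218 = 37278)
A(L) = 604809 + 1139*L (A(L) = (531 + L)*1139 = 604809 + 1139*L)
A(y) - J = (604809 + 1139*132) - 1*37278 = (604809 + 150348) - 37278 = 755157 - 37278 = 717879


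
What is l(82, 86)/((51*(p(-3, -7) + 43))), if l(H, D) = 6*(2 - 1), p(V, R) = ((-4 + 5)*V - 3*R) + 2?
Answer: 2/1071 ≈ 0.0018674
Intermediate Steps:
p(V, R) = 2 + V - 3*R (p(V, R) = (1*V - 3*R) + 2 = (V - 3*R) + 2 = 2 + V - 3*R)
l(H, D) = 6 (l(H, D) = 6*1 = 6)
l(82, 86)/((51*(p(-3, -7) + 43))) = 6/((51*((2 - 3 - 3*(-7)) + 43))) = 6/((51*((2 - 3 + 21) + 43))) = 6/((51*(20 + 43))) = 6/((51*63)) = 6/3213 = 6*(1/3213) = 2/1071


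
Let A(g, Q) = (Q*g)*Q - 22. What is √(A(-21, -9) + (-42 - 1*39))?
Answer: 2*I*√451 ≈ 42.474*I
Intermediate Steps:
A(g, Q) = -22 + g*Q² (A(g, Q) = g*Q² - 22 = -22 + g*Q²)
√(A(-21, -9) + (-42 - 1*39)) = √((-22 - 21*(-9)²) + (-42 - 1*39)) = √((-22 - 21*81) + (-42 - 39)) = √((-22 - 1701) - 81) = √(-1723 - 81) = √(-1804) = 2*I*√451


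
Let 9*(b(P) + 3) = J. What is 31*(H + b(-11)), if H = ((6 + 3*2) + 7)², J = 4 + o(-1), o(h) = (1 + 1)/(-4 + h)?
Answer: 55552/5 ≈ 11110.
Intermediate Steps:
o(h) = 2/(-4 + h)
J = 18/5 (J = 4 + 2/(-4 - 1) = 4 + 2/(-5) = 4 + 2*(-⅕) = 4 - ⅖ = 18/5 ≈ 3.6000)
b(P) = -13/5 (b(P) = -3 + (⅑)*(18/5) = -3 + ⅖ = -13/5)
H = 361 (H = ((6 + 6) + 7)² = (12 + 7)² = 19² = 361)
31*(H + b(-11)) = 31*(361 - 13/5) = 31*(1792/5) = 55552/5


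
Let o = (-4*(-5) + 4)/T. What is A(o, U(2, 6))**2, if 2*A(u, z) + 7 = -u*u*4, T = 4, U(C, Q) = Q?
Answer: 22801/4 ≈ 5700.3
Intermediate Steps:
o = 6 (o = (-4*(-5) + 4)/4 = (20 + 4)*(1/4) = 24*(1/4) = 6)
A(u, z) = -7/2 - 2*u**2 (A(u, z) = -7/2 + (-u*u*4)/2 = -7/2 + (-u**2*4)/2 = -7/2 + (-4*u**2)/2 = -7/2 - 2*u**2)
A(o, U(2, 6))**2 = (-7/2 - 2*6**2)**2 = (-7/2 - 2*36)**2 = (-7/2 - 72)**2 = (-151/2)**2 = 22801/4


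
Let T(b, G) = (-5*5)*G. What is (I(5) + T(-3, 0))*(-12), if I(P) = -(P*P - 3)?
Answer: 264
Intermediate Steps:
I(P) = 3 - P**2 (I(P) = -(P**2 - 3) = -(-3 + P**2) = 3 - P**2)
T(b, G) = -25*G
(I(5) + T(-3, 0))*(-12) = ((3 - 1*5**2) - 25*0)*(-12) = ((3 - 1*25) + 0)*(-12) = ((3 - 25) + 0)*(-12) = (-22 + 0)*(-12) = -22*(-12) = 264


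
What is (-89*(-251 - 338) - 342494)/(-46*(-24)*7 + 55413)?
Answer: -96691/21047 ≈ -4.5941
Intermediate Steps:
(-89*(-251 - 338) - 342494)/(-46*(-24)*7 + 55413) = (-89*(-589) - 342494)/(1104*7 + 55413) = (52421 - 342494)/(7728 + 55413) = -290073/63141 = -290073*1/63141 = -96691/21047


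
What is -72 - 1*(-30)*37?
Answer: 1038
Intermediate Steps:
-72 - 1*(-30)*37 = -72 + 30*37 = -72 + 1110 = 1038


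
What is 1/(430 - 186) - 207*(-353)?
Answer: 17829325/244 ≈ 73071.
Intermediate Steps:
1/(430 - 186) - 207*(-353) = 1/244 + 73071 = 17829325/244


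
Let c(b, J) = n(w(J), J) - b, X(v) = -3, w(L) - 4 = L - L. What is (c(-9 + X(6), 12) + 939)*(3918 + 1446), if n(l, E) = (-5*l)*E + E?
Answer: 3878172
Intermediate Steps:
w(L) = 4 (w(L) = 4 + (L - L) = 4 + 0 = 4)
n(l, E) = E - 5*E*l (n(l, E) = -5*E*l + E = E - 5*E*l)
c(b, J) = -b - 19*J (c(b, J) = J*(1 - 5*4) - b = J*(1 - 20) - b = J*(-19) - b = -19*J - b = -b - 19*J)
(c(-9 + X(6), 12) + 939)*(3918 + 1446) = ((-(-9 - 3) - 19*12) + 939)*(3918 + 1446) = ((-1*(-12) - 228) + 939)*5364 = ((12 - 228) + 939)*5364 = (-216 + 939)*5364 = 723*5364 = 3878172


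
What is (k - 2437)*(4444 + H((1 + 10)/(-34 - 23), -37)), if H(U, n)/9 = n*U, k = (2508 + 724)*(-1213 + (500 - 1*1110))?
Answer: -504894308061/19 ≈ -2.6573e+10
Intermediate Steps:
k = -5891936 (k = 3232*(-1213 + (500 - 1110)) = 3232*(-1213 - 610) = 3232*(-1823) = -5891936)
H(U, n) = 9*U*n (H(U, n) = 9*(n*U) = 9*(U*n) = 9*U*n)
(k - 2437)*(4444 + H((1 + 10)/(-34 - 23), -37)) = (-5891936 - 2437)*(4444 + 9*((1 + 10)/(-34 - 23))*(-37)) = -5894373*(4444 + 9*(11/(-57))*(-37)) = -5894373*(4444 + 9*(11*(-1/57))*(-37)) = -5894373*(4444 + 9*(-11/57)*(-37)) = -5894373*(4444 + 1221/19) = -5894373*85657/19 = -504894308061/19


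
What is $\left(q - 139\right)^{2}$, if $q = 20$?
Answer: $14161$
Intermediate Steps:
$\left(q - 139\right)^{2} = \left(20 - 139\right)^{2} = \left(-119\right)^{2} = 14161$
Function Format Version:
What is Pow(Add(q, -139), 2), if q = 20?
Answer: 14161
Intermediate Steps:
Pow(Add(q, -139), 2) = Pow(Add(20, -139), 2) = Pow(-119, 2) = 14161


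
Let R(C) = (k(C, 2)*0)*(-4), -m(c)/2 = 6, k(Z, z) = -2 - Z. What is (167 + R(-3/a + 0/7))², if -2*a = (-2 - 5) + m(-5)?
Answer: 27889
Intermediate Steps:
m(c) = -12 (m(c) = -2*6 = -12)
a = 19/2 (a = -((-2 - 5) - 12)/2 = -(-7 - 12)/2 = -½*(-19) = 19/2 ≈ 9.5000)
R(C) = 0 (R(C) = ((-2 - C)*0)*(-4) = 0*(-4) = 0)
(167 + R(-3/a + 0/7))² = (167 + 0)² = 167² = 27889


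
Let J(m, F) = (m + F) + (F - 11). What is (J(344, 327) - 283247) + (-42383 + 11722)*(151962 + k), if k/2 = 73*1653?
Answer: -12059253560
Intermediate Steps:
J(m, F) = -11 + m + 2*F (J(m, F) = (F + m) + (-11 + F) = -11 + m + 2*F)
k = 241338 (k = 2*(73*1653) = 2*120669 = 241338)
(J(344, 327) - 283247) + (-42383 + 11722)*(151962 + k) = ((-11 + 344 + 2*327) - 283247) + (-42383 + 11722)*(151962 + 241338) = ((-11 + 344 + 654) - 283247) - 30661*393300 = (987 - 283247) - 12058971300 = -282260 - 12058971300 = -12059253560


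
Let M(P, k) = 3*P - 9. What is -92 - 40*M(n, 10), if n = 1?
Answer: 148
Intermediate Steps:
M(P, k) = -9 + 3*P
-92 - 40*M(n, 10) = -92 - 40*(-9 + 3*1) = -92 - 40*(-9 + 3) = -92 - 40*(-6) = -92 + 240 = 148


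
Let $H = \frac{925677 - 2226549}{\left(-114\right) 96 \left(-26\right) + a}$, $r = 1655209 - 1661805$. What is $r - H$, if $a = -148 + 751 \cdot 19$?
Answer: $- \frac{656231156}{99555} \approx -6591.6$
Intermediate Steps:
$r = -6596$ ($r = 1655209 - 1661805 = -6596$)
$a = 14121$ ($a = -148 + 14269 = 14121$)
$H = - \frac{433624}{99555}$ ($H = \frac{925677 - 2226549}{\left(-114\right) 96 \left(-26\right) + 14121} = - \frac{1300872}{\left(-10944\right) \left(-26\right) + 14121} = - \frac{1300872}{284544 + 14121} = - \frac{1300872}{298665} = \left(-1300872\right) \frac{1}{298665} = - \frac{433624}{99555} \approx -4.3556$)
$r - H = -6596 - - \frac{433624}{99555} = -6596 + \frac{433624}{99555} = - \frac{656231156}{99555}$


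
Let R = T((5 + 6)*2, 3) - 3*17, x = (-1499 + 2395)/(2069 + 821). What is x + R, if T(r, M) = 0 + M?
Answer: -68912/1445 ≈ -47.690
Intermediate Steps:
x = 448/1445 (x = 896/2890 = 896*(1/2890) = 448/1445 ≈ 0.31003)
T(r, M) = M
R = -48 (R = 3 - 3*17 = 3 - 51 = -48)
x + R = 448/1445 - 48 = -68912/1445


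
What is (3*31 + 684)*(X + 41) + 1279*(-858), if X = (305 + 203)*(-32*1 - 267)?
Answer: -119085609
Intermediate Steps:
X = -151892 (X = 508*(-32 - 267) = 508*(-299) = -151892)
(3*31 + 684)*(X + 41) + 1279*(-858) = (3*31 + 684)*(-151892 + 41) + 1279*(-858) = (93 + 684)*(-151851) - 1097382 = 777*(-151851) - 1097382 = -117988227 - 1097382 = -119085609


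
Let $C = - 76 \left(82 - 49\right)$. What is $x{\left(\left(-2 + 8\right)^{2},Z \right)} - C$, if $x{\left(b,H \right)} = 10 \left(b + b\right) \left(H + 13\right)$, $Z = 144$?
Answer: $115548$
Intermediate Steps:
$C = -2508$ ($C = \left(-76\right) 33 = -2508$)
$x{\left(b,H \right)} = 20 b \left(13 + H\right)$ ($x{\left(b,H \right)} = 10 \cdot 2 b \left(13 + H\right) = 20 b \left(13 + H\right)$)
$x{\left(\left(-2 + 8\right)^{2},Z \right)} - C = 20 \left(-2 + 8\right)^{2} \left(13 + 144\right) - -2508 = 20 \cdot 6^{2} \cdot 157 + 2508 = 20 \cdot 36 \cdot 157 + 2508 = 113040 + 2508 = 115548$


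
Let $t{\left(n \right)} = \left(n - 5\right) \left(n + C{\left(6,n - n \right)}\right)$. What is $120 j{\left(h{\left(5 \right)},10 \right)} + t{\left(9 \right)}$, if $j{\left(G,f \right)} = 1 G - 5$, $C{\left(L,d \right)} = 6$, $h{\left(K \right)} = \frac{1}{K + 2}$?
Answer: $- \frac{3660}{7} \approx -522.86$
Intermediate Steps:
$h{\left(K \right)} = \frac{1}{2 + K}$
$t{\left(n \right)} = \left(-5 + n\right) \left(6 + n\right)$ ($t{\left(n \right)} = \left(n - 5\right) \left(n + 6\right) = \left(-5 + n\right) \left(6 + n\right)$)
$j{\left(G,f \right)} = -5 + G$ ($j{\left(G,f \right)} = G - 5 = -5 + G$)
$120 j{\left(h{\left(5 \right)},10 \right)} + t{\left(9 \right)} = 120 \left(-5 + \frac{1}{2 + 5}\right) + \left(-30 + 9 + 9^{2}\right) = 120 \left(-5 + \frac{1}{7}\right) + \left(-30 + 9 + 81\right) = 120 \left(-5 + \frac{1}{7}\right) + 60 = 120 \left(- \frac{34}{7}\right) + 60 = - \frac{4080}{7} + 60 = - \frac{3660}{7}$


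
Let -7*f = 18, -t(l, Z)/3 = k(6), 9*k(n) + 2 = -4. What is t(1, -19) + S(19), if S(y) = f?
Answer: -4/7 ≈ -0.57143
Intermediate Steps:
k(n) = -2/3 (k(n) = -2/9 + (1/9)*(-4) = -2/9 - 4/9 = -2/3)
t(l, Z) = 2 (t(l, Z) = -3*(-2/3) = 2)
f = -18/7 (f = -1/7*18 = -18/7 ≈ -2.5714)
S(y) = -18/7
t(1, -19) + S(19) = 2 - 18/7 = -4/7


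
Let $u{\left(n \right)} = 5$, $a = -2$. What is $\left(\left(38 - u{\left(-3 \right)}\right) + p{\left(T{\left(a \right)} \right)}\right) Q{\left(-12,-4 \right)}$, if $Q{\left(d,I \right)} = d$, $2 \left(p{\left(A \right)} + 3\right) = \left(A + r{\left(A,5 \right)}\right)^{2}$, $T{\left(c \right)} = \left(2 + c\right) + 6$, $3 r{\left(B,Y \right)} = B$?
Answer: $-744$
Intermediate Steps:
$r{\left(B,Y \right)} = \frac{B}{3}$
$T{\left(c \right)} = 8 + c$
$p{\left(A \right)} = -3 + \frac{8 A^{2}}{9}$ ($p{\left(A \right)} = -3 + \frac{\left(A + \frac{A}{3}\right)^{2}}{2} = -3 + \frac{\left(\frac{4 A}{3}\right)^{2}}{2} = -3 + \frac{\frac{16}{9} A^{2}}{2} = -3 + \frac{8 A^{2}}{9}$)
$\left(\left(38 - u{\left(-3 \right)}\right) + p{\left(T{\left(a \right)} \right)}\right) Q{\left(-12,-4 \right)} = \left(\left(38 - 5\right) - \left(3 - \frac{8 \left(8 - 2\right)^{2}}{9}\right)\right) \left(-12\right) = \left(\left(38 - 5\right) - \left(3 - \frac{8 \cdot 6^{2}}{9}\right)\right) \left(-12\right) = \left(33 + \left(-3 + \frac{8}{9} \cdot 36\right)\right) \left(-12\right) = \left(33 + \left(-3 + 32\right)\right) \left(-12\right) = \left(33 + 29\right) \left(-12\right) = 62 \left(-12\right) = -744$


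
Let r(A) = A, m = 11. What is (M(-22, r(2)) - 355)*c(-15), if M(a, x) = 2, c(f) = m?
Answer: -3883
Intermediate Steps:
c(f) = 11
(M(-22, r(2)) - 355)*c(-15) = (2 - 355)*11 = -353*11 = -3883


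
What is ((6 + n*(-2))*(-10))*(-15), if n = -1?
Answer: 1200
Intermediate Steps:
((6 + n*(-2))*(-10))*(-15) = ((6 - 1*(-2))*(-10))*(-15) = ((6 + 2)*(-10))*(-15) = (8*(-10))*(-15) = -80*(-15) = 1200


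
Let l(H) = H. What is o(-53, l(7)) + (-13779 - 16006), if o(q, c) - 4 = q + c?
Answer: -29827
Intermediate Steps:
o(q, c) = 4 + c + q (o(q, c) = 4 + (q + c) = 4 + (c + q) = 4 + c + q)
o(-53, l(7)) + (-13779 - 16006) = (4 + 7 - 53) + (-13779 - 16006) = -42 - 29785 = -29827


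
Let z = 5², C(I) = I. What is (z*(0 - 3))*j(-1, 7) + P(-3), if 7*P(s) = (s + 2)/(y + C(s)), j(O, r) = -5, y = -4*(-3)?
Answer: 23624/63 ≈ 374.98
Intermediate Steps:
z = 25
y = 12
P(s) = (2 + s)/(7*(12 + s)) (P(s) = ((s + 2)/(12 + s))/7 = ((2 + s)/(12 + s))/7 = (2 + s)/(7*(12 + s)))
(z*(0 - 3))*j(-1, 7) + P(-3) = (25*(0 - 3))*(-5) + (2 - 3)/(7*(12 - 3)) = (25*(-3))*(-5) + (⅐)*(-1)/9 = -75*(-5) + (⅐)*(⅑)*(-1) = 375 - 1/63 = 23624/63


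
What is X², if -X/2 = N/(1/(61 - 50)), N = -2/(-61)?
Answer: 1936/3721 ≈ 0.52029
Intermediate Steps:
N = 2/61 (N = -2*(-1/61) = 2/61 ≈ 0.032787)
X = -44/61 (X = -4/(61*(1/(61 - 50))) = -4/(61*(1/11)) = -4/(61*1/11) = -4*11/61 = -2*22/61 = -44/61 ≈ -0.72131)
X² = (-44/61)² = 1936/3721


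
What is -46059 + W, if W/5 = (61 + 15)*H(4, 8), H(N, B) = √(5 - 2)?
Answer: -46059 + 380*√3 ≈ -45401.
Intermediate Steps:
H(N, B) = √3
W = 380*√3 (W = 5*((61 + 15)*√3) = 5*(76*√3) = 380*√3 ≈ 658.18)
-46059 + W = -46059 + 380*√3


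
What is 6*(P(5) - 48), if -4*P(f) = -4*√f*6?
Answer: -288 + 36*√5 ≈ -207.50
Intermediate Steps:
P(f) = 6*√f (P(f) = -(-4*√f)*6/4 = -(-6)*√f = 6*√f)
6*(P(5) - 48) = 6*(6*√5 - 48) = 6*(-48 + 6*√5) = -288 + 36*√5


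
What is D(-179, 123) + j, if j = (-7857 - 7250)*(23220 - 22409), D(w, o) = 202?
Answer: -12251575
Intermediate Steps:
j = -12251777 (j = -15107*811 = -12251777)
D(-179, 123) + j = 202 - 12251777 = -12251575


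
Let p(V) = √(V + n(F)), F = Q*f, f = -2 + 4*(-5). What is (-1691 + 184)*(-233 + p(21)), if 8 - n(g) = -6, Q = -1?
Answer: 351131 - 1507*√35 ≈ 3.4222e+5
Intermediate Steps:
f = -22 (f = -2 - 20 = -22)
F = 22 (F = -1*(-22) = 22)
n(g) = 14 (n(g) = 8 - 1*(-6) = 8 + 6 = 14)
p(V) = √(14 + V) (p(V) = √(V + 14) = √(14 + V))
(-1691 + 184)*(-233 + p(21)) = (-1691 + 184)*(-233 + √(14 + 21)) = -1507*(-233 + √35) = 351131 - 1507*√35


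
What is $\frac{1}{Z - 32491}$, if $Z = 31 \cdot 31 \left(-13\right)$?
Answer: $- \frac{1}{44984} \approx -2.223 \cdot 10^{-5}$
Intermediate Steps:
$Z = -12493$ ($Z = 961 \left(-13\right) = -12493$)
$\frac{1}{Z - 32491} = \frac{1}{-12493 - 32491} = \frac{1}{-44984} = - \frac{1}{44984}$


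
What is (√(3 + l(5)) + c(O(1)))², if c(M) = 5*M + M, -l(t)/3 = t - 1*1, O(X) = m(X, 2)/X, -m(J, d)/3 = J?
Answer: 315 - 108*I ≈ 315.0 - 108.0*I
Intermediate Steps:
m(J, d) = -3*J
O(X) = -3 (O(X) = (-3*X)/X = -3)
l(t) = 3 - 3*t (l(t) = -3*(t - 1*1) = -3*(t - 1) = -3*(-1 + t) = 3 - 3*t)
c(M) = 6*M
(√(3 + l(5)) + c(O(1)))² = (√(3 + (3 - 3*5)) + 6*(-3))² = (√(3 + (3 - 15)) - 18)² = (√(3 - 12) - 18)² = (√(-9) - 18)² = (3*I - 18)² = (-18 + 3*I)²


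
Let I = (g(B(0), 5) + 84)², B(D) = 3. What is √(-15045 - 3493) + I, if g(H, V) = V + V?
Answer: 8836 + I*√18538 ≈ 8836.0 + 136.15*I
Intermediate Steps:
g(H, V) = 2*V
I = 8836 (I = (2*5 + 84)² = (10 + 84)² = 94² = 8836)
√(-15045 - 3493) + I = √(-15045 - 3493) + 8836 = √(-18538) + 8836 = I*√18538 + 8836 = 8836 + I*√18538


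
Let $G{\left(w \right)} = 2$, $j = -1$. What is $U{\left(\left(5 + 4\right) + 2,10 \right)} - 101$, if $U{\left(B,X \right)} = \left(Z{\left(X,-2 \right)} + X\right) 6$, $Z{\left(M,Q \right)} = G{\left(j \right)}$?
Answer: $-29$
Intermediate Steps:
$Z{\left(M,Q \right)} = 2$
$U{\left(B,X \right)} = 12 + 6 X$ ($U{\left(B,X \right)} = \left(2 + X\right) 6 = 12 + 6 X$)
$U{\left(\left(5 + 4\right) + 2,10 \right)} - 101 = \left(12 + 6 \cdot 10\right) - 101 = \left(12 + 60\right) - 101 = 72 - 101 = -29$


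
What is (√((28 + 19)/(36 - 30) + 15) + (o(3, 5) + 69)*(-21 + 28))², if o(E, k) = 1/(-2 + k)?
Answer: (2912 + √822)²/36 ≈ 2.4021e+5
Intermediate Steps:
(√((28 + 19)/(36 - 30) + 15) + (o(3, 5) + 69)*(-21 + 28))² = (√((28 + 19)/(36 - 30) + 15) + (1/(-2 + 5) + 69)*(-21 + 28))² = (√(47/6 + 15) + (1/3 + 69)*7)² = (√(47*(⅙) + 15) + (⅓ + 69)*7)² = (√(47/6 + 15) + (208/3)*7)² = (√(137/6) + 1456/3)² = (√822/6 + 1456/3)² = (1456/3 + √822/6)²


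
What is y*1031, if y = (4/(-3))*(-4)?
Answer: 16496/3 ≈ 5498.7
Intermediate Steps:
y = 16/3 (y = (4*(-1/3))*(-4) = -4/3*(-4) = 16/3 ≈ 5.3333)
y*1031 = (16/3)*1031 = 16496/3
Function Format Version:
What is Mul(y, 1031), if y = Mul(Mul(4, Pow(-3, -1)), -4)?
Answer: Rational(16496, 3) ≈ 5498.7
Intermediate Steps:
y = Rational(16, 3) (y = Mul(Mul(4, Rational(-1, 3)), -4) = Mul(Rational(-4, 3), -4) = Rational(16, 3) ≈ 5.3333)
Mul(y, 1031) = Mul(Rational(16, 3), 1031) = Rational(16496, 3)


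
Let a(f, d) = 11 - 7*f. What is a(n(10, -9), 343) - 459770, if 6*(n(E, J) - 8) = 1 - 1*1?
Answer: -459815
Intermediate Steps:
n(E, J) = 8 (n(E, J) = 8 + (1 - 1*1)/6 = 8 + (1 - 1)/6 = 8 + (⅙)*0 = 8 + 0 = 8)
a(n(10, -9), 343) - 459770 = (11 - 7*8) - 459770 = (11 - 56) - 459770 = -45 - 459770 = -459815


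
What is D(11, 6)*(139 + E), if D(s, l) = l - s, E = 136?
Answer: -1375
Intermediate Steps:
D(11, 6)*(139 + E) = (6 - 1*11)*(139 + 136) = (6 - 11)*275 = -5*275 = -1375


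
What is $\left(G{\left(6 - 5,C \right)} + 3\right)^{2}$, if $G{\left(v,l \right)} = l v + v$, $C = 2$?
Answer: $36$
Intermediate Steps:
$G{\left(v,l \right)} = v + l v$
$\left(G{\left(6 - 5,C \right)} + 3\right)^{2} = \left(\left(6 - 5\right) \left(1 + 2\right) + 3\right)^{2} = \left(\left(6 - 5\right) 3 + 3\right)^{2} = \left(1 \cdot 3 + 3\right)^{2} = \left(3 + 3\right)^{2} = 6^{2} = 36$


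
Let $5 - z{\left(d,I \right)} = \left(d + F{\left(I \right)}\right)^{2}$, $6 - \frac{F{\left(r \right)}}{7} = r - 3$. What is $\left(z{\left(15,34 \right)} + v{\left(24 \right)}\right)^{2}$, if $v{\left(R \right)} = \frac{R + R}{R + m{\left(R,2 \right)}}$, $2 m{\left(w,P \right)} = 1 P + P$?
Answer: $\frac{110696609521}{169} \approx 6.5501 \cdot 10^{8}$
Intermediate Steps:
$m{\left(w,P \right)} = P$ ($m{\left(w,P \right)} = \frac{1 P + P}{2} = \frac{P + P}{2} = \frac{2 P}{2} = P$)
$v{\left(R \right)} = \frac{2 R}{2 + R}$ ($v{\left(R \right)} = \frac{R + R}{R + 2} = \frac{2 R}{2 + R}$)
$F{\left(r \right)} = 63 - 7 r$ ($F{\left(r \right)} = 42 - 7 \left(r - 3\right) = 42 - 7 \left(-3 + r\right) = 42 - \left(-21 + 7 r\right) = 63 - 7 r$)
$z{\left(d,I \right)} = 5 - \left(63 + d - 7 I\right)^{2}$ ($z{\left(d,I \right)} = 5 - \left(d - \left(-63 + 7 I\right)\right)^{2} = 5 - \left(63 + d - 7 I\right)^{2}$)
$\left(z{\left(15,34 \right)} + v{\left(24 \right)}\right)^{2} = \left(\left(5 - \left(63 + 15 - 238\right)^{2}\right) + 2 \cdot 24 \frac{1}{2 + 24}\right)^{2} = \left(\left(5 - \left(63 + 15 - 238\right)^{2}\right) + 2 \cdot 24 \cdot \frac{1}{26}\right)^{2} = \left(\left(5 - \left(-160\right)^{2}\right) + 2 \cdot 24 \cdot \frac{1}{26}\right)^{2} = \left(\left(5 - 25600\right) + \frac{24}{13}\right)^{2} = \left(-25595 + \frac{24}{13}\right)^{2} = \left(- \frac{332711}{13}\right)^{2} = \frac{110696609521}{169}$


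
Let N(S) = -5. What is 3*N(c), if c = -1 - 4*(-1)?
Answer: -15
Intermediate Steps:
c = 3 (c = -1 + 4 = 3)
3*N(c) = 3*(-5) = -15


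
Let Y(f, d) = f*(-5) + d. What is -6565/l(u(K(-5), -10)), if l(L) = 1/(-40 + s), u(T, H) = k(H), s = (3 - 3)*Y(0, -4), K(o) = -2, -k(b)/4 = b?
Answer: 262600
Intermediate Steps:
Y(f, d) = d - 5*f (Y(f, d) = -5*f + d = d - 5*f)
k(b) = -4*b
s = 0 (s = (3 - 3)*(-4 - 5*0) = 0*(-4 + 0) = 0*(-4) = 0)
u(T, H) = -4*H
l(L) = -1/40 (l(L) = 1/(-40 + 0) = 1/(-40) = -1/40)
-6565/l(u(K(-5), -10)) = -6565/(-1/40) = -6565*(-40) = 262600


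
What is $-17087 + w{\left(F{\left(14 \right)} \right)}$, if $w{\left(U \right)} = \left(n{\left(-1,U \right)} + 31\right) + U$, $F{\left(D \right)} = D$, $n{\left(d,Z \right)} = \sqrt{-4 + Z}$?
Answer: $-17042 + \sqrt{10} \approx -17039.0$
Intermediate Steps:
$w{\left(U \right)} = 31 + U + \sqrt{-4 + U}$ ($w{\left(U \right)} = \left(\sqrt{-4 + U} + 31\right) + U = \left(31 + \sqrt{-4 + U}\right) + U = 31 + U + \sqrt{-4 + U}$)
$-17087 + w{\left(F{\left(14 \right)} \right)} = -17087 + \left(31 + 14 + \sqrt{-4 + 14}\right) = -17087 + \left(31 + 14 + \sqrt{10}\right) = -17087 + \left(45 + \sqrt{10}\right) = -17042 + \sqrt{10}$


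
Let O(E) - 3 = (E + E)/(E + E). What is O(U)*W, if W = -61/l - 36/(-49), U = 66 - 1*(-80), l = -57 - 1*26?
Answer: 23908/4067 ≈ 5.8785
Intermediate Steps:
l = -83 (l = -57 - 26 = -83)
U = 146 (U = 66 + 80 = 146)
O(E) = 4 (O(E) = 3 + (E + E)/(E + E) = 3 + (2*E)/((2*E)) = 3 + (2*E)*(1/(2*E)) = 3 + 1 = 4)
W = 5977/4067 (W = -61/(-83) - 36/(-49) = -61*(-1/83) - 36*(-1/49) = 61/83 + 36/49 = 5977/4067 ≈ 1.4696)
O(U)*W = 4*(5977/4067) = 23908/4067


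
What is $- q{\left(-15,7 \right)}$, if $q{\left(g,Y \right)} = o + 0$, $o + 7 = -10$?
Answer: $17$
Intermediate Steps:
$o = -17$ ($o = -7 - 10 = -17$)
$q{\left(g,Y \right)} = -17$ ($q{\left(g,Y \right)} = -17 + 0 = -17$)
$- q{\left(-15,7 \right)} = \left(-1\right) \left(-17\right) = 17$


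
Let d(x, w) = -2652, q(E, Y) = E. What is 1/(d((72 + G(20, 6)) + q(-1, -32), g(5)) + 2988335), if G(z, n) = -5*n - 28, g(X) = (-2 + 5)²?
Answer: 1/2985683 ≈ 3.3493e-7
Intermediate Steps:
g(X) = 9 (g(X) = 3² = 9)
G(z, n) = -28 - 5*n
1/(d((72 + G(20, 6)) + q(-1, -32), g(5)) + 2988335) = 1/(-2652 + 2988335) = 1/2985683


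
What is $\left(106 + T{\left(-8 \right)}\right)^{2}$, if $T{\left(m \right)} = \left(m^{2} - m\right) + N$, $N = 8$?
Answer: $34596$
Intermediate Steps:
$T{\left(m \right)} = 8 + m^{2} - m$ ($T{\left(m \right)} = \left(m^{2} - m\right) + 8 = 8 + m^{2} - m$)
$\left(106 + T{\left(-8 \right)}\right)^{2} = \left(106 + \left(8 + \left(-8\right)^{2} - -8\right)\right)^{2} = \left(106 + \left(8 + 64 + 8\right)\right)^{2} = \left(106 + 80\right)^{2} = 186^{2} = 34596$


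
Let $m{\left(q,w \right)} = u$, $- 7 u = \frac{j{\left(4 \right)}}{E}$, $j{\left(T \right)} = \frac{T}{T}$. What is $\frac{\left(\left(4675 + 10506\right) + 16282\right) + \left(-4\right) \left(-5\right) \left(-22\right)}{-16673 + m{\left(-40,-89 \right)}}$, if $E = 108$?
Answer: $- \frac{23453388}{12604789} \approx -1.8607$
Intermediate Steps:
$j{\left(T \right)} = 1$
$u = - \frac{1}{756}$ ($u = - \frac{1 \cdot \frac{1}{108}}{7} = \left(- \frac{1}{7}\right) \frac{1}{108} = - \frac{1}{756} \approx -0.0013228$)
$m{\left(q,w \right)} = - \frac{1}{756}$
$\frac{\left(\left(4675 + 10506\right) + 16282\right) + \left(-4\right) \left(-5\right) \left(-22\right)}{-16673 + m{\left(-40,-89 \right)}} = \frac{\left(\left(4675 + 10506\right) + 16282\right) + \left(-4\right) \left(-5\right) \left(-22\right)}{-16673 - \frac{1}{756}} = \frac{\left(15181 + 16282\right) + 20 \left(-22\right)}{- \frac{12604789}{756}} = \left(31463 - 440\right) \left(- \frac{756}{12604789}\right) = 31023 \left(- \frac{756}{12604789}\right) = - \frac{23453388}{12604789}$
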